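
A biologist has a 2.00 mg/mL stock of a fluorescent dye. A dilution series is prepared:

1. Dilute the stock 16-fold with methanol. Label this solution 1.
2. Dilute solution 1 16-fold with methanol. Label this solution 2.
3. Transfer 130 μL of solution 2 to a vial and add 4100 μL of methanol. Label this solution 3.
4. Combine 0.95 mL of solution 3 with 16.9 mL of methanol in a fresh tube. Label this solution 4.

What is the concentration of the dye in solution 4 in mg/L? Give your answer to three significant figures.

Step 1: 16-fold → factor 16
Step 2: 16-fold → factor 16
Step 3: 130 μL + 4100 μL = 4230 μL total → factor 4230/130 = 32.538
Step 4: 0.95 mL + 16.9 mL = 17.85 mL total → factor 17.85/0.95 = 18.789
Overall dilution factor = 16 × 16 × 32.538 × 18.789 = 1.5651 × 10^5
Final = 2.00 mg/mL / 1.5651 × 10^5 = 1.278 × 10^-5 mg/mL = 0.0128 mg/L

0.0128 mg/L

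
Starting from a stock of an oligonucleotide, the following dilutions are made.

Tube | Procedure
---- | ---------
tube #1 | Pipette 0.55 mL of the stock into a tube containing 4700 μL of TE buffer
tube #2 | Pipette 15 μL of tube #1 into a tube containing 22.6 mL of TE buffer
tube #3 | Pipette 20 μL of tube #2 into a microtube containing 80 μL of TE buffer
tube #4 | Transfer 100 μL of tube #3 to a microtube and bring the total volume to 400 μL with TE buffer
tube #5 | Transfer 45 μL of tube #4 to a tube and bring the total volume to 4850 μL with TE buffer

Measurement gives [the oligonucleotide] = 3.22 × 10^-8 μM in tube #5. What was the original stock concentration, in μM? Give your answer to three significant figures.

Step 1: 0.55 mL + 4700 μL = 5.25 mL total → factor 5.25/0.55 = 9.5455
Step 2: 15 μL + 22.6 mL = 22615 μL total → factor 22615/15 = 1507.7
Step 3: 20 μL + 80 μL = 100 μL total → factor 100/20 = 5
Step 4: 100 μL brought to 400 μL → factor 400/100 = 4
Step 5: 45 μL brought to 4850 μL → factor 4850/45 = 107.78
Overall dilution factor = 9.5455 × 1507.7 × 5 × 4 × 107.78 = 3.1021 × 10^7
Stock = 3.22 × 10^-8 μM × 3.1021 × 10^7 = 0.999 μM

0.999 μM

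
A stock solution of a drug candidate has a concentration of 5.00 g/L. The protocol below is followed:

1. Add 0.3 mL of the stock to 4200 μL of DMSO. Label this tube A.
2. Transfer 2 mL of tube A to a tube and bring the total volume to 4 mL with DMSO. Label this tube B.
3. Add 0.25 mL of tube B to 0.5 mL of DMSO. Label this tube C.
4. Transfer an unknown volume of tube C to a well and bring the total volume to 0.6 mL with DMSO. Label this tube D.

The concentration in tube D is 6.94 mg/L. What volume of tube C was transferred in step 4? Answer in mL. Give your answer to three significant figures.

0.0750 mL

Step 1: 0.3 mL + 4200 μL = 4.5 mL total → factor 4.5/0.3 = 15
Step 2: 2 mL brought to 4 mL → factor 4/2 = 2
Step 3: 0.25 mL + 0.5 mL = 0.75 mL total → factor 0.75/0.25 = 3
Step 4: v brought to 0.6 mL → factor = 0.6 mL/v
Product of known-step factors = 90
Overall factor = 5.00 g/L / (6.94 mg/L) = 720.46
Step-4 factor = 720.46 / 90 = 8.0051
v = 0.6 mL / 8.0051 = 0.0750 mL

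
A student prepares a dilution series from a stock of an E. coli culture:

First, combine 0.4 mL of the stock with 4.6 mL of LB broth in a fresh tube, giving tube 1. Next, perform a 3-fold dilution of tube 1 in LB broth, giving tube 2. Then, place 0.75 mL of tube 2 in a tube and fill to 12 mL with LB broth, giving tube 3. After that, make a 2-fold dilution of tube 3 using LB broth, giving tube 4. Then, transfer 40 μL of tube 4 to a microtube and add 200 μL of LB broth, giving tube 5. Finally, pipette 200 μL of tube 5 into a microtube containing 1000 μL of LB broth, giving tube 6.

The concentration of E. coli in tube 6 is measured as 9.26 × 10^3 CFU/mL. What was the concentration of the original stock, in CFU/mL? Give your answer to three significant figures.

Step 1: 0.4 mL + 4.6 mL = 5 mL total → factor 5/0.4 = 12.5
Step 2: 3-fold → factor 3
Step 3: 0.75 mL brought to 12 mL → factor 12/0.75 = 16
Step 4: 2-fold → factor 2
Step 5: 40 μL + 200 μL = 240 μL total → factor 240/40 = 6
Step 6: 200 μL + 1000 μL = 1200 μL total → factor 1200/200 = 6
Overall dilution factor = 12.5 × 3 × 16 × 2 × 6 × 6 = 43200
Stock = 9.26 × 10^3 CFU/mL × 43200 = 4.00 × 10^8 CFU/mL

4.00 × 10^8 CFU/mL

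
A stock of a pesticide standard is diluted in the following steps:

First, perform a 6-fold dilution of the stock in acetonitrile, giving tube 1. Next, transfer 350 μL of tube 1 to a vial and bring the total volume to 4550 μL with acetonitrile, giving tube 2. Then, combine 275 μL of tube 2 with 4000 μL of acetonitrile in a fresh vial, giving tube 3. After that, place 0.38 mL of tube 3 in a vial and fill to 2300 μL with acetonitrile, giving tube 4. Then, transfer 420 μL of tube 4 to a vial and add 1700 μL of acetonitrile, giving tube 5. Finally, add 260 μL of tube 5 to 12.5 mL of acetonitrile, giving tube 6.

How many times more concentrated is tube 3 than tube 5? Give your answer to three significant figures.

30.6

Step 1: 6-fold → factor 6
Step 2: 350 μL brought to 4550 μL → factor 4550/350 = 13
Step 3: 275 μL + 4000 μL = 4275 μL total → factor 4275/275 = 15.545
Step 4: 0.38 mL brought to 2300 μL → factor 2.3/0.38 = 6.0526
Step 5: 420 μL + 1700 μL = 2120 μL total → factor 2120/420 = 5.0476
Dilution factor to tube 3 = 1212.5; to tube 5 = 37045
[tube 3]/[tube 5] = (factor to tube 5)/(factor to tube 3) = 37045/1212.5 = 30.6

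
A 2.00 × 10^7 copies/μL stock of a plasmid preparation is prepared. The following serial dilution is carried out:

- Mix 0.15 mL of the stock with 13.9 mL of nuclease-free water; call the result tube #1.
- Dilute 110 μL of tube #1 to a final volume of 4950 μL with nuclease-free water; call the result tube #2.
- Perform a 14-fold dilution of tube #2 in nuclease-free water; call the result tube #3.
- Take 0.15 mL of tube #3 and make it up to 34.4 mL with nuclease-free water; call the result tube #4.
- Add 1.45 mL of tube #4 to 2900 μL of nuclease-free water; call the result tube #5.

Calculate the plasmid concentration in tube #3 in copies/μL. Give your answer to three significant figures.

339 copies/μL

Step 1: 0.15 mL + 13.9 mL = 14.05 mL total → factor 14.05/0.15 = 93.667
Step 2: 110 μL brought to 4950 μL → factor 4950/110 = 45
Step 3: 14-fold → factor 14
Dilution factor through tube #3 = 93.667 × 45 × 14 = 59010
[tube #3] = 2.00 × 10^7 copies/μL / 59010 = 339 copies/μL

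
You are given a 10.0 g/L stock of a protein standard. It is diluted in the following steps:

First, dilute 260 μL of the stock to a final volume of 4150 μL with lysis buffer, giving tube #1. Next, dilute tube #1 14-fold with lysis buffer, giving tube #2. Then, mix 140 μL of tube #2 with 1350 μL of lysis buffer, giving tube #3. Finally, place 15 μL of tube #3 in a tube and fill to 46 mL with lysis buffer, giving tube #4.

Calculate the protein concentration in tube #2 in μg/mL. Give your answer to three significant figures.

44.8 μg/mL

Step 1: 260 μL brought to 4150 μL → factor 4150/260 = 15.962
Step 2: 14-fold → factor 14
Dilution factor through tube #2 = 15.962 × 14 = 223.46
[tube #2] = 10.0 g/L / 223.46 = 0.04475 g/L = 44.8 μg/mL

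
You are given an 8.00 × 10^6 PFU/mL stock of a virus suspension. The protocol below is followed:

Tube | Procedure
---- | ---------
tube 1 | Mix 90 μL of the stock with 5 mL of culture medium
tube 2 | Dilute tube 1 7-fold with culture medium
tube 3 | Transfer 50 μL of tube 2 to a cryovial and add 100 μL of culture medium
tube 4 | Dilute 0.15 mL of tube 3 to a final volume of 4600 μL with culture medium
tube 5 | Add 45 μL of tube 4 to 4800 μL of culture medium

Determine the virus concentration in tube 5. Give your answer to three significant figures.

2.04 PFU/mL

Step 1: 90 μL + 5 mL = 5090 μL total → factor 5090/90 = 56.556
Step 2: 7-fold → factor 7
Step 3: 50 μL + 100 μL = 150 μL total → factor 150/50 = 3
Step 4: 0.15 mL brought to 4600 μL → factor 4.6/0.15 = 30.667
Step 5: 45 μL + 4800 μL = 4845 μL total → factor 4845/45 = 107.67
Overall dilution factor = 56.556 × 7 × 3 × 30.667 × 107.67 = 3.9214 × 10^6
Final = 8.00 × 10^6 PFU/mL / 3.9214 × 10^6 = 2.04 PFU/mL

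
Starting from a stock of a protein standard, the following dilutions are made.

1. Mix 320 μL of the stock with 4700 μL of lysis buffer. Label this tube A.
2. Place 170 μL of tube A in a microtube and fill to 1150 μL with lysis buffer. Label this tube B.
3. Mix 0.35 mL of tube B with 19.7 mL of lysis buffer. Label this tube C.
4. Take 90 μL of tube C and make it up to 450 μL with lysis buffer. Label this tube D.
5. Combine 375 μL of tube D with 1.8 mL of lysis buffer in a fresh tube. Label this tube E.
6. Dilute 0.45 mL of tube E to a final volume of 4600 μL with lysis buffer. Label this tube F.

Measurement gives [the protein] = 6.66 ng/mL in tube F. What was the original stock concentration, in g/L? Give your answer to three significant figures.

Step 1: 320 μL + 4700 μL = 5020 μL total → factor 5020/320 = 15.688
Step 2: 170 μL brought to 1150 μL → factor 1150/170 = 6.7647
Step 3: 0.35 mL + 19.7 mL = 20.05 mL total → factor 20.05/0.35 = 57.286
Step 4: 90 μL brought to 450 μL → factor 450/90 = 5
Step 5: 375 μL + 1.8 mL = 2175 μL total → factor 2175/375 = 5.8
Step 6: 0.45 mL brought to 4600 μL → factor 4.6/0.45 = 10.222
Overall dilution factor = 15.688 × 6.7647 × 57.286 × 5 × 5.8 × 10.222 = 1.8022 × 10^6
Stock = 6.66 ng/mL × 1.8022 × 10^6 = 1.200 × 10^7 ng/mL = 12.0 g/L

12.0 g/L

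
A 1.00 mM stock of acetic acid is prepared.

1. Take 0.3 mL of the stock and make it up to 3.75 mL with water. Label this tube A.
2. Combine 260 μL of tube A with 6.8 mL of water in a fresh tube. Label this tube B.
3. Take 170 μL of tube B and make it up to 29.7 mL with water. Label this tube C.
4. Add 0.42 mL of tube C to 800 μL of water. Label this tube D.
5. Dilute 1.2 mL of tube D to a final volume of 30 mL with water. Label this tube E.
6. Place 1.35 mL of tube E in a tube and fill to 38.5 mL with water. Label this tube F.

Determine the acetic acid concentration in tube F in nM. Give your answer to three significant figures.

0.00814 nM

Step 1: 0.3 mL brought to 3.75 mL → factor 3.75/0.3 = 12.5
Step 2: 260 μL + 6.8 mL = 7060 μL total → factor 7060/260 = 27.154
Step 3: 170 μL brought to 29.7 mL → factor 29700/170 = 174.71
Step 4: 0.42 mL + 800 μL = 1.22 mL total → factor 1.22/0.42 = 2.9048
Step 5: 1.2 mL brought to 30 mL → factor 30/1.2 = 25
Step 6: 1.35 mL brought to 38.5 mL → factor 38.5/1.35 = 28.519
Overall dilution factor = 12.5 × 27.154 × 174.71 × 2.9048 × 25 × 28.519 = 1.2281 × 10^8
Final = 1.00 mM / 1.2281 × 10^8 = 8.143 × 10^-9 mM = 0.00814 nM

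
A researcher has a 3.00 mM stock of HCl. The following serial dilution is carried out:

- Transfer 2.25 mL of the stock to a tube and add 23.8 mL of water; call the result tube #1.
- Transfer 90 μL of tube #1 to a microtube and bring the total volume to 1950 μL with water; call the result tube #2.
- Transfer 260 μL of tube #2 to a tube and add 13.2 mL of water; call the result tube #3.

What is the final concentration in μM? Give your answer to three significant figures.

0.231 μM

Step 1: 2.25 mL + 23.8 mL = 26.05 mL total → factor 26.05/2.25 = 11.578
Step 2: 90 μL brought to 1950 μL → factor 1950/90 = 21.667
Step 3: 260 μL + 13.2 mL = 13460 μL total → factor 13460/260 = 51.769
Overall dilution factor = 11.578 × 21.667 × 51.769 = 12986
Final = 3.00 mM / 12986 = 0.0002310 mM = 0.231 μM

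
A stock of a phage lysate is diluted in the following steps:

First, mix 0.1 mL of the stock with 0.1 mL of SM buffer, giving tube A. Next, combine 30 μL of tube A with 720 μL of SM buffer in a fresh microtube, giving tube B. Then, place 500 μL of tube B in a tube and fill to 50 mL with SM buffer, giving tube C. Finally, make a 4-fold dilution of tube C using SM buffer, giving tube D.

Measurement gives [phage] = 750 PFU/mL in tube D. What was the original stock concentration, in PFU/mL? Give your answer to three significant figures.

Step 1: 0.1 mL + 0.1 mL = 0.2 mL total → factor 0.2/0.1 = 2
Step 2: 30 μL + 720 μL = 750 μL total → factor 750/30 = 25
Step 3: 500 μL brought to 50 mL → factor 50000/500 = 100
Step 4: 4-fold → factor 4
Overall dilution factor = 2 × 25 × 100 × 4 = 20000
Stock = 750 PFU/mL × 20000 = 1.50 × 10^7 PFU/mL

1.50 × 10^7 PFU/mL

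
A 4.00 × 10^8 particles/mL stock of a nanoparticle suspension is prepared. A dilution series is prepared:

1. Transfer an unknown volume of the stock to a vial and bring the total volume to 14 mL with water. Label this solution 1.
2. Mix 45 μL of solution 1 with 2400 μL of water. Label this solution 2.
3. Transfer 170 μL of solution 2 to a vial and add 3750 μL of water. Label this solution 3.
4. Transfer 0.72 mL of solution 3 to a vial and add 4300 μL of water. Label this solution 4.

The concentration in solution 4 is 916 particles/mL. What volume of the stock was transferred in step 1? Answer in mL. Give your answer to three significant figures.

0.280 mL

Step 1: v brought to 14 mL → factor = 14 mL/v
Step 2: 45 μL + 2400 μL = 2445 μL total → factor 2445/45 = 54.333
Step 3: 170 μL + 3750 μL = 3920 μL total → factor 3920/170 = 23.059
Step 4: 0.72 mL + 4300 μL = 5.02 mL total → factor 5.02/0.72 = 6.9722
Product of known-step factors = 8735.2
Overall factor = 4.00 × 10^8 particles/mL / (916 particles/mL) = 4.3668 × 10^5
Step-1 factor = 4.3668 × 10^5 / 8735.2 = 49.991
v = 14 mL / 49.991 = 0.280 mL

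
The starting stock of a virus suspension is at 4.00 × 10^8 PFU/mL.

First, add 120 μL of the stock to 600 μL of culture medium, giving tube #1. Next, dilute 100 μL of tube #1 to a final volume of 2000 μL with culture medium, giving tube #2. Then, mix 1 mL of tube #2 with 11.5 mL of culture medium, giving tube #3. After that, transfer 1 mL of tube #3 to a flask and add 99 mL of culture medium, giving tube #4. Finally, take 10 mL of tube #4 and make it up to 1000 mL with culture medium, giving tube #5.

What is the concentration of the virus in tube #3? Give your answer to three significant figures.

Step 1: 120 μL + 600 μL = 720 μL total → factor 720/120 = 6
Step 2: 100 μL brought to 2000 μL → factor 2000/100 = 20
Step 3: 1 mL + 11.5 mL = 12.5 mL total → factor 12.5/1 = 12.5
Dilution factor through tube #3 = 6 × 20 × 12.5 = 1500
[tube #3] = 4.00 × 10^8 PFU/mL / 1500 = 2.67 × 10^5 PFU/mL

2.67 × 10^5 PFU/mL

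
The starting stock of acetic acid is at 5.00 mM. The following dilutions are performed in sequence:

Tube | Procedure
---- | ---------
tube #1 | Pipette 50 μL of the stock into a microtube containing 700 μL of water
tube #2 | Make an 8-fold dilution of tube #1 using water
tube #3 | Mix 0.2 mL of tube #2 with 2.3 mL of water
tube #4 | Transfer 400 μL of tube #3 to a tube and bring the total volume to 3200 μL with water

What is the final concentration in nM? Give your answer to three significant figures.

Step 1: 50 μL + 700 μL = 750 μL total → factor 750/50 = 15
Step 2: 8-fold → factor 8
Step 3: 0.2 mL + 2.3 mL = 2.5 mL total → factor 2.5/0.2 = 12.5
Step 4: 400 μL brought to 3200 μL → factor 3200/400 = 8
Overall dilution factor = 15 × 8 × 12.5 × 8 = 12000
Final = 5.00 mM / 12000 = 0.0004167 mM = 417 nM

417 nM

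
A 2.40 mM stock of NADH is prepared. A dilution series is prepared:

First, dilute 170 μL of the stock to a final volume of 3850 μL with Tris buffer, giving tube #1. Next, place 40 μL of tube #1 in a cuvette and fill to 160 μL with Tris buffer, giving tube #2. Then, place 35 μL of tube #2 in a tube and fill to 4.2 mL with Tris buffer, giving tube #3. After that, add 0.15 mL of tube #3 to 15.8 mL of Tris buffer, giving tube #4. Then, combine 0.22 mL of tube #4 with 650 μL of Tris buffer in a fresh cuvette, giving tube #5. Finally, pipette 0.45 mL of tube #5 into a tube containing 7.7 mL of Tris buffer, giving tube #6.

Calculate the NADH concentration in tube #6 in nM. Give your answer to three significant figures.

0.0290 nM

Step 1: 170 μL brought to 3850 μL → factor 3850/170 = 22.647
Step 2: 40 μL brought to 160 μL → factor 160/40 = 4
Step 3: 35 μL brought to 4.2 mL → factor 4200/35 = 120
Step 4: 0.15 mL + 15.8 mL = 15.95 mL total → factor 15.95/0.15 = 106.33
Step 5: 0.22 mL + 650 μL = 0.87 mL total → factor 0.87/0.22 = 3.9545
Step 6: 0.45 mL + 7.7 mL = 8.15 mL total → factor 8.15/0.45 = 18.111
Dilution factor through tube #6 = 22.647 × 4 × 120 × 106.33 × 3.9545 × 18.111 = 8.2787 × 10^7
[tube #6] = 2.40 mM / 8.2787 × 10^7 = 2.899 × 10^-8 mM = 0.0290 nM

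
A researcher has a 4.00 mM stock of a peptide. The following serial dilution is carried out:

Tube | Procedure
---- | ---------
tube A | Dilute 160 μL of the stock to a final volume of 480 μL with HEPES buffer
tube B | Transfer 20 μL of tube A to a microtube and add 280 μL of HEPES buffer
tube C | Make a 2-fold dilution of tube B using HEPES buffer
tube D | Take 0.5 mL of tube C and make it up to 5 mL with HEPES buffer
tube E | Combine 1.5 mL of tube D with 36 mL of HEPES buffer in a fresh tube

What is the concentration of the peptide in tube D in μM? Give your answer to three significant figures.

4.44 μM

Step 1: 160 μL brought to 480 μL → factor 480/160 = 3
Step 2: 20 μL + 280 μL = 300 μL total → factor 300/20 = 15
Step 3: 2-fold → factor 2
Step 4: 0.5 mL brought to 5 mL → factor 5/0.5 = 10
Dilution factor through tube D = 3 × 15 × 2 × 10 = 900
[tube D] = 4.00 mM / 900 = 0.004444 mM = 4.44 μM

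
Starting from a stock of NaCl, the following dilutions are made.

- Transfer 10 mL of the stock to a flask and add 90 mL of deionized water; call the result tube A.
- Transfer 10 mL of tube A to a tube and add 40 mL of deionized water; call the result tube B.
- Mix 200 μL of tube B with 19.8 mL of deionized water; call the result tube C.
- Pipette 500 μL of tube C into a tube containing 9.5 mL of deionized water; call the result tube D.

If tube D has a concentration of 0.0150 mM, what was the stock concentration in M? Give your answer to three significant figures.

Step 1: 10 mL + 90 mL = 100 mL total → factor 100/10 = 10
Step 2: 10 mL + 40 mL = 50 mL total → factor 50/10 = 5
Step 3: 200 μL + 19.8 mL = 20000 μL total → factor 20000/200 = 100
Step 4: 500 μL + 9.5 mL = 10000 μL total → factor 10000/500 = 20
Overall dilution factor = 10 × 5 × 100 × 20 = 1 × 10^5
Stock = 0.0150 mM × 1 × 10^5 = 1500 mM = 1.50 M

1.50 M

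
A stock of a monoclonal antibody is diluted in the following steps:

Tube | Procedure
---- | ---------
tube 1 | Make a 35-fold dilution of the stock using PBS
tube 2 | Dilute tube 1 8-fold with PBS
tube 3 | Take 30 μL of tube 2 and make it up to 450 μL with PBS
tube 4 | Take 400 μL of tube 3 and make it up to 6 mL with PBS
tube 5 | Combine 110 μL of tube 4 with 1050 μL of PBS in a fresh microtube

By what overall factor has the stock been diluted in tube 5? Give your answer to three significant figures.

Step 1: 35-fold → factor 35
Step 2: 8-fold → factor 8
Step 3: 30 μL brought to 450 μL → factor 450/30 = 15
Step 4: 400 μL brought to 6 mL → factor 6000/400 = 15
Step 5: 110 μL + 1050 μL = 1160 μL total → factor 1160/110 = 10.545
Overall dilution factor = 35 × 8 × 15 × 15 × 10.545 = 6.6436 × 10^5

6.64 × 10^5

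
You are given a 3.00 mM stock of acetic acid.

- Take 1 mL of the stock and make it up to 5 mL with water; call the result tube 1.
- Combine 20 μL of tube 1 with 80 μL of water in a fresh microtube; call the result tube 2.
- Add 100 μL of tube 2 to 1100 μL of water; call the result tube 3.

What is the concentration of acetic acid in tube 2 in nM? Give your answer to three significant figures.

Step 1: 1 mL brought to 5 mL → factor 5/1 = 5
Step 2: 20 μL + 80 μL = 100 μL total → factor 100/20 = 5
Dilution factor through tube 2 = 5 × 5 = 25
[tube 2] = 3.00 mM / 25 = 0.1200 mM = 1.20 × 10^5 nM

1.20 × 10^5 nM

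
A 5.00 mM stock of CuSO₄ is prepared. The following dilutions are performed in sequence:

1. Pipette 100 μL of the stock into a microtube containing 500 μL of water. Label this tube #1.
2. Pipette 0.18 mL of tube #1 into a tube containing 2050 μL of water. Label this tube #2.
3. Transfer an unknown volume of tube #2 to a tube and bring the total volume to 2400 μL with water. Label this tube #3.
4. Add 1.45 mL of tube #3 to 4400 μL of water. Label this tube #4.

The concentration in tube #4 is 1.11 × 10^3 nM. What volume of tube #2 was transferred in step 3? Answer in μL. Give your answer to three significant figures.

160 μL

Step 1: 100 μL + 500 μL = 600 μL total → factor 600/100 = 6
Step 2: 0.18 mL + 2050 μL = 2.23 mL total → factor 2.23/0.18 = 12.389
Step 3: v brought to 2400 μL → factor = 2400 μL/v
Step 4: 1.45 mL + 4400 μL = 5.85 mL total → factor 5.85/1.45 = 4.0345
Product of known-step factors = 299.9
Overall factor = 5.00 mM / (1.11 × 10^3 nM) = 4504.5
Step-3 factor = 4504.5 / 299.9 = 15.02
v = 2400 μL / 15.02 = 160 μL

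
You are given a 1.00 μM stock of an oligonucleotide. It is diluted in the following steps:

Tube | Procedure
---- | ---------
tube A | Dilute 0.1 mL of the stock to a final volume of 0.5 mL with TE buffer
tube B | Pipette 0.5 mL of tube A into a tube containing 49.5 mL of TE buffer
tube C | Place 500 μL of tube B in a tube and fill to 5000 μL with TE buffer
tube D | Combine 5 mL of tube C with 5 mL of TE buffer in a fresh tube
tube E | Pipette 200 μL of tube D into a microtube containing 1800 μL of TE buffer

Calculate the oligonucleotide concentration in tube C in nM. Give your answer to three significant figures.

Step 1: 0.1 mL brought to 0.5 mL → factor 0.5/0.1 = 5
Step 2: 0.5 mL + 49.5 mL = 50 mL total → factor 50/0.5 = 100
Step 3: 500 μL brought to 5000 μL → factor 5000/500 = 10
Dilution factor through tube C = 5 × 100 × 10 = 5000
[tube C] = 1.00 μM / 5000 = 0.0002000 μM = 0.200 nM

0.200 nM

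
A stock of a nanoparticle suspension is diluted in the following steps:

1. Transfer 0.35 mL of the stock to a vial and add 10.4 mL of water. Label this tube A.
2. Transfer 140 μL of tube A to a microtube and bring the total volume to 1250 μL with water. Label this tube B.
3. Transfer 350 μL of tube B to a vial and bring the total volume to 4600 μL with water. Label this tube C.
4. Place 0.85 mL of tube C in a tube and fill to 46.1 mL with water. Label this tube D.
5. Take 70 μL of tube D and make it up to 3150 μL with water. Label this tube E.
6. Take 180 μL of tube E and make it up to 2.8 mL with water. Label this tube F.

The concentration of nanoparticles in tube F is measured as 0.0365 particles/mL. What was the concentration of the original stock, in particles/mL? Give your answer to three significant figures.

Step 1: 0.35 mL + 10.4 mL = 10.75 mL total → factor 10.75/0.35 = 30.714
Step 2: 140 μL brought to 1250 μL → factor 1250/140 = 8.9286
Step 3: 350 μL brought to 4600 μL → factor 4600/350 = 13.143
Step 4: 0.85 mL brought to 46.1 mL → factor 46.1/0.85 = 54.235
Step 5: 70 μL brought to 3150 μL → factor 3150/70 = 45
Step 6: 180 μL brought to 2.8 mL → factor 2800/180 = 15.556
Overall dilution factor = 30.714 × 8.9286 × 13.143 × 54.235 × 45 × 15.556 = 1.3683 × 10^8
Stock = 0.0365 particles/mL × 1.3683 × 10^8 = 4.99 × 10^6 particles/mL

4.99 × 10^6 particles/mL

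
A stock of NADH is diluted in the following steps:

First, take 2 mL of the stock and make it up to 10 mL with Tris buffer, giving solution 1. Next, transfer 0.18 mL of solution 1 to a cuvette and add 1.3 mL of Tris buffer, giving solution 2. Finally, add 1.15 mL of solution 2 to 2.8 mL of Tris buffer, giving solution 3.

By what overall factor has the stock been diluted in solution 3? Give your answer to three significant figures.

141

Step 1: 2 mL brought to 10 mL → factor 10/2 = 5
Step 2: 0.18 mL + 1.3 mL = 1.48 mL total → factor 1.48/0.18 = 8.2222
Step 3: 1.15 mL + 2.8 mL = 3.95 mL total → factor 3.95/1.15 = 3.4348
Overall dilution factor = 5 × 8.2222 × 3.4348 = 141.21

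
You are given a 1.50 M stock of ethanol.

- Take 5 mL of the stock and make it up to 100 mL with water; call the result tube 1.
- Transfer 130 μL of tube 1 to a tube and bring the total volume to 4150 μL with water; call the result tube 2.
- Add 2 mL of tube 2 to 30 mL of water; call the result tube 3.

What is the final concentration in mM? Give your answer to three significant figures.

Step 1: 5 mL brought to 100 mL → factor 100/5 = 20
Step 2: 130 μL brought to 4150 μL → factor 4150/130 = 31.923
Step 3: 2 mL + 30 mL = 32 mL total → factor 32/2 = 16
Overall dilution factor = 20 × 31.923 × 16 = 10215
Final = 1.50 M / 10215 = 0.0001468 M = 0.147 mM

0.147 mM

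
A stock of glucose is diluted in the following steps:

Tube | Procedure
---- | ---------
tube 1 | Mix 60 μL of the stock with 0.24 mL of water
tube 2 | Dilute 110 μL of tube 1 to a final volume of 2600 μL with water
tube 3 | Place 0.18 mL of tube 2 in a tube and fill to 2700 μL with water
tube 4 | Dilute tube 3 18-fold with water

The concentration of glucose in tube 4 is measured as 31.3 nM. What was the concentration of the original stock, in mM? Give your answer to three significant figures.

Step 1: 60 μL + 0.24 mL = 300 μL total → factor 300/60 = 5
Step 2: 110 μL brought to 2600 μL → factor 2600/110 = 23.636
Step 3: 0.18 mL brought to 2700 μL → factor 2.7/0.18 = 15
Step 4: 18-fold → factor 18
Overall dilution factor = 5 × 23.636 × 15 × 18 = 31909
Stock = 31.3 nM × 31909 = 9.988 × 10^5 nM = 0.999 mM

0.999 mM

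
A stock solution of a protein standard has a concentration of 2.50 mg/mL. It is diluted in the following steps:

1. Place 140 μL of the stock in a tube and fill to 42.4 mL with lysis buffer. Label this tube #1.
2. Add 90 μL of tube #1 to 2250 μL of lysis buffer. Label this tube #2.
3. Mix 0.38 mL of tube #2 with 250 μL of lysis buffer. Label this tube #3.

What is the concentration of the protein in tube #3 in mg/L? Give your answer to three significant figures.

0.192 mg/L

Step 1: 140 μL brought to 42.4 mL → factor 42400/140 = 302.86
Step 2: 90 μL + 2250 μL = 2340 μL total → factor 2340/90 = 26
Step 3: 0.38 mL + 250 μL = 0.63 mL total → factor 0.63/0.38 = 1.6579
Overall dilution factor = 302.86 × 26 × 1.6579 = 13055
Final = 2.50 mg/mL / 13055 = 0.0001915 mg/mL = 0.192 mg/L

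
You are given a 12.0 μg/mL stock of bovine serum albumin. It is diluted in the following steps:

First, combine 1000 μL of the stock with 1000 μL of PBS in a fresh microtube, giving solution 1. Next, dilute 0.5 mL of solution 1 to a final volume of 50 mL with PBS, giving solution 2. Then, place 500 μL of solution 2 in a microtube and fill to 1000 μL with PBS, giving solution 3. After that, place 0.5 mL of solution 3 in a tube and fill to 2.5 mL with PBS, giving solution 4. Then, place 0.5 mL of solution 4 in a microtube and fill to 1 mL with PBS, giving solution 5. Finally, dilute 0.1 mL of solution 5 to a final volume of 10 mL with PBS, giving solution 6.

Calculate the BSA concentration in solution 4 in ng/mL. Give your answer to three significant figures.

6.00 ng/mL

Step 1: 1000 μL + 1000 μL = 2000 μL total → factor 2000/1000 = 2
Step 2: 0.5 mL brought to 50 mL → factor 50/0.5 = 100
Step 3: 500 μL brought to 1000 μL → factor 1000/500 = 2
Step 4: 0.5 mL brought to 2.5 mL → factor 2.5/0.5 = 5
Dilution factor through solution 4 = 2 × 100 × 2 × 5 = 2000
[solution 4] = 12.0 μg/mL / 2000 = 0.006000 μg/mL = 6.00 ng/mL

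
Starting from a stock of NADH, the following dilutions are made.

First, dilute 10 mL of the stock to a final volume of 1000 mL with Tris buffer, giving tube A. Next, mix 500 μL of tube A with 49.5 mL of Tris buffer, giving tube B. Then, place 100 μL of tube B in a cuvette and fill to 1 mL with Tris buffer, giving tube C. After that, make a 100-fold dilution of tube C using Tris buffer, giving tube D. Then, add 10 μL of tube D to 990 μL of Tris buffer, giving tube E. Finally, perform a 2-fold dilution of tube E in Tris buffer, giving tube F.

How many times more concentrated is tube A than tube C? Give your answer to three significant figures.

Step 1: 10 mL brought to 1000 mL → factor 1000/10 = 100
Step 2: 500 μL + 49.5 mL = 50000 μL total → factor 50000/500 = 100
Step 3: 100 μL brought to 1 mL → factor 1000/100 = 10
Dilution factor to tube A = 100; to tube C = 1 × 10^5
[tube A]/[tube C] = (factor to tube C)/(factor to tube A) = 1 × 10^5/100 = 1.00 × 10^3

1.00 × 10^3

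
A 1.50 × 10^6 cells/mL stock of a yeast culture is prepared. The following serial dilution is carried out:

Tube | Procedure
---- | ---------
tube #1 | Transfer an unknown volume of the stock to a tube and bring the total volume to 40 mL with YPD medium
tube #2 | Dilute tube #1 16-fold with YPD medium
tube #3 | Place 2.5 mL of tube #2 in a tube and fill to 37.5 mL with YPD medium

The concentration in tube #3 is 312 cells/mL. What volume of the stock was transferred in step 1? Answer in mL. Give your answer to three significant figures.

Step 1: v brought to 40 mL → factor = 40 mL/v
Step 2: 16-fold → factor 16
Step 3: 2.5 mL brought to 37.5 mL → factor 37.5/2.5 = 15
Product of known-step factors = 240
Overall factor = 1.50 × 10^6 cells/mL / (312 cells/mL) = 4807.7
Step-1 factor = 4807.7 / 240 = 20.032
v = 40 mL / 20.032 = 2.00 mL

2.00 mL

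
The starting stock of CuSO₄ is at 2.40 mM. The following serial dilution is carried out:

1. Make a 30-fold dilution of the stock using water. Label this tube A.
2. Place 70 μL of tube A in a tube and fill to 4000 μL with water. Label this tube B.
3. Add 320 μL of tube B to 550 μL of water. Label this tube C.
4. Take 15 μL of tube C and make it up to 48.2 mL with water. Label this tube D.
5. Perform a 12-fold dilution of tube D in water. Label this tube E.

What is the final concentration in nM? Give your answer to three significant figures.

Step 1: 30-fold → factor 30
Step 2: 70 μL brought to 4000 μL → factor 4000/70 = 57.143
Step 3: 320 μL + 550 μL = 870 μL total → factor 870/320 = 2.7188
Step 4: 15 μL brought to 48.2 mL → factor 48200/15 = 3213.3
Step 5: 12-fold → factor 12
Overall dilution factor = 30 × 57.143 × 2.7188 × 3213.3 × 12 = 1.7972 × 10^8
Final = 2.40 mM / 1.7972 × 10^8 = 1.335 × 10^-8 mM = 0.0134 nM

0.0134 nM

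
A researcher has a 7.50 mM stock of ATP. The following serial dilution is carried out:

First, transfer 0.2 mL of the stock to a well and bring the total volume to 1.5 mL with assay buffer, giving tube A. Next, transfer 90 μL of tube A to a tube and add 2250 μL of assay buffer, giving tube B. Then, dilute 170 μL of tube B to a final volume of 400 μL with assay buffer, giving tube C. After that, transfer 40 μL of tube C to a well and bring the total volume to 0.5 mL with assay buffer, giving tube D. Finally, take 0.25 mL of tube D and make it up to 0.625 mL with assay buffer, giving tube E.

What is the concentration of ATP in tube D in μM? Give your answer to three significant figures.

1.31 μM

Step 1: 0.2 mL brought to 1.5 mL → factor 1.5/0.2 = 7.5
Step 2: 90 μL + 2250 μL = 2340 μL total → factor 2340/90 = 26
Step 3: 170 μL brought to 400 μL → factor 400/170 = 2.3529
Step 4: 40 μL brought to 0.5 mL → factor 500/40 = 12.5
Dilution factor through tube D = 7.5 × 26 × 2.3529 × 12.5 = 5735.3
[tube D] = 7.50 mM / 5735.3 = 0.001308 mM = 1.31 μM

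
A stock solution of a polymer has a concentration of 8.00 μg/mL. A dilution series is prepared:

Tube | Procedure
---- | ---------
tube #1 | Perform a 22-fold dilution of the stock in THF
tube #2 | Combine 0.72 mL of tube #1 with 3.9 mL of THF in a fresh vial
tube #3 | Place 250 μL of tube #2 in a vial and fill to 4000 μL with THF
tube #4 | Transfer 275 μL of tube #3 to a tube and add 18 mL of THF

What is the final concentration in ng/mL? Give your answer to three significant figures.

0.0533 ng/mL

Step 1: 22-fold → factor 22
Step 2: 0.72 mL + 3.9 mL = 4.62 mL total → factor 4.62/0.72 = 6.4167
Step 3: 250 μL brought to 4000 μL → factor 4000/250 = 16
Step 4: 275 μL + 18 mL = 18275 μL total → factor 18275/275 = 66.455
Overall dilution factor = 22 × 6.4167 × 16 × 66.455 = 1.501 × 10^5
Final = 8.00 μg/mL / 1.501 × 10^5 = 5.330 × 10^-5 μg/mL = 0.0533 ng/mL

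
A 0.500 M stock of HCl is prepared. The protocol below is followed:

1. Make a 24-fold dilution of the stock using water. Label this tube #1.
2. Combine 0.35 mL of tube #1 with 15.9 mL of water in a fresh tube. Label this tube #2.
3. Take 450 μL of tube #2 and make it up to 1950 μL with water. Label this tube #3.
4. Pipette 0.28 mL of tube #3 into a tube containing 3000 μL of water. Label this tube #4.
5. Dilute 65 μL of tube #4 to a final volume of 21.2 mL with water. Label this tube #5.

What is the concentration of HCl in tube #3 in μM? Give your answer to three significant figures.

104 μM

Step 1: 24-fold → factor 24
Step 2: 0.35 mL + 15.9 mL = 16.25 mL total → factor 16.25/0.35 = 46.429
Step 3: 450 μL brought to 1950 μL → factor 1950/450 = 4.3333
Dilution factor through tube #3 = 24 × 46.429 × 4.3333 = 4828.6
[tube #3] = 0.500 M / 4828.6 = 0.0001036 M = 104 μM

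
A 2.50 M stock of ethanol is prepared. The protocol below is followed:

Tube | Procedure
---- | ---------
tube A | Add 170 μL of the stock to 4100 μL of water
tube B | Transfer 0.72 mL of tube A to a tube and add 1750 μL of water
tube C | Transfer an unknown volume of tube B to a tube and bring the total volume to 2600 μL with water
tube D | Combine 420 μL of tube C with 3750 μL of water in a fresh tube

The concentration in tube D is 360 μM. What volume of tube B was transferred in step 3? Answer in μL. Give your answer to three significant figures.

Step 1: 170 μL + 4100 μL = 4270 μL total → factor 4270/170 = 25.118
Step 2: 0.72 mL + 1750 μL = 2.47 mL total → factor 2.47/0.72 = 3.4306
Step 3: v brought to 2600 μL → factor = 2600 μL/v
Step 4: 420 μL + 3750 μL = 4170 μL total → factor 4170/420 = 9.9286
Product of known-step factors = 855.52
Overall factor = 2.50 M / (360 μM) = 6944.4
Step-3 factor = 6944.4 / 855.52 = 8.1172
v = 2600 μL / 8.1172 = 320 μL

320 μL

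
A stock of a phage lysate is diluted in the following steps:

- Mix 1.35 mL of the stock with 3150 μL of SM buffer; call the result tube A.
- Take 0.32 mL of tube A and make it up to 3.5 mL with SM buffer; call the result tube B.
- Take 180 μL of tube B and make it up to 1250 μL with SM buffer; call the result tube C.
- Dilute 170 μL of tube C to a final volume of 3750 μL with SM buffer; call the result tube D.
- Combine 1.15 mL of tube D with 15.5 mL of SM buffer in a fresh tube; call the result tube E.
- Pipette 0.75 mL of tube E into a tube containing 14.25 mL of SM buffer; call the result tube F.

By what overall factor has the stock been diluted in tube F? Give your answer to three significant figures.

Step 1: 1.35 mL + 3150 μL = 4.5 mL total → factor 4.5/1.35 = 3.3333
Step 2: 0.32 mL brought to 3.5 mL → factor 3.5/0.32 = 10.938
Step 3: 180 μL brought to 1250 μL → factor 1250/180 = 6.9444
Step 4: 170 μL brought to 3750 μL → factor 3750/170 = 22.059
Step 5: 1.15 mL + 15.5 mL = 16.65 mL total → factor 16.65/1.15 = 14.478
Step 6: 0.75 mL + 14.25 mL = 15 mL total → factor 15/0.75 = 20
Overall dilution factor = 3.3333 × 10.938 × 6.9444 × 22.059 × 14.478 × 20 = 1.6172 × 10^6

1.62 × 10^6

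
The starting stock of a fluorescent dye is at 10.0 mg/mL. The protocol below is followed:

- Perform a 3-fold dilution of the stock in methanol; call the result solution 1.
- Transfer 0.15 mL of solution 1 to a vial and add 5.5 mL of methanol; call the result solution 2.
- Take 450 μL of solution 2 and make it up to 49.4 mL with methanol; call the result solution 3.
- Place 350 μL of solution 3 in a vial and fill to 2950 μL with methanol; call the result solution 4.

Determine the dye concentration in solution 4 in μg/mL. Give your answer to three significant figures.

Step 1: 3-fold → factor 3
Step 2: 0.15 mL + 5.5 mL = 5.65 mL total → factor 5.65/0.15 = 37.667
Step 3: 450 μL brought to 49.4 mL → factor 49400/450 = 109.78
Step 4: 350 μL brought to 2950 μL → factor 2950/350 = 8.4286
Overall dilution factor = 3 × 37.667 × 109.78 × 8.4286 = 1.0456 × 10^5
Final = 10.0 mg/mL / 1.0456 × 10^5 = 9.564 × 10^-5 mg/mL = 0.0956 μg/mL

0.0956 μg/mL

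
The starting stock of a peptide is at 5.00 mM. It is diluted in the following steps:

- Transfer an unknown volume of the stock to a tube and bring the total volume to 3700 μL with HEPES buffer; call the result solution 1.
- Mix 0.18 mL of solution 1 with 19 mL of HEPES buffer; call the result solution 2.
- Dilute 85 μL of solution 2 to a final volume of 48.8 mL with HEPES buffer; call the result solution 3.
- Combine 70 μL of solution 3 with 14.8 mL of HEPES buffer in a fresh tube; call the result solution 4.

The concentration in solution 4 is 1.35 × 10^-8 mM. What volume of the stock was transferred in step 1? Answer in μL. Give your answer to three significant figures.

Step 1: v brought to 3700 μL → factor = 3700 μL/v
Step 2: 0.18 mL + 19 mL = 19.18 mL total → factor 19.18/0.18 = 106.56
Step 3: 85 μL brought to 48.8 mL → factor 48800/85 = 574.12
Step 4: 70 μL + 14.8 mL = 14870 μL total → factor 14870/70 = 212.43
Product of known-step factors = 1.2995 × 10^7
Overall factor = 5.00 mM / (1.35 × 10^-8 mM) = 3.7037 × 10^8
Step-1 factor = 3.7037 × 10^8 / 1.2995 × 10^7 = 28.5
v = 3700 μL / 28.5 = 130 μL

130 μL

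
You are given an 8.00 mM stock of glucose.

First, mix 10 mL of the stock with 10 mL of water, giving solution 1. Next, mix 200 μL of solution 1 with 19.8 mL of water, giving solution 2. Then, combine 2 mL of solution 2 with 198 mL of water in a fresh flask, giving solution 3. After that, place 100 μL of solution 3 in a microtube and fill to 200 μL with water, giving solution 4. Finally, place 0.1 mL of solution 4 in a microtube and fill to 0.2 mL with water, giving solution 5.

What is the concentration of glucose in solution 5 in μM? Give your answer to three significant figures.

Step 1: 10 mL + 10 mL = 20 mL total → factor 20/10 = 2
Step 2: 200 μL + 19.8 mL = 20000 μL total → factor 20000/200 = 100
Step 3: 2 mL + 198 mL = 200 mL total → factor 200/2 = 100
Step 4: 100 μL brought to 200 μL → factor 200/100 = 2
Step 5: 0.1 mL brought to 0.2 mL → factor 0.2/0.1 = 2
Overall dilution factor = 2 × 100 × 100 × 2 × 2 = 80000
Final = 8.00 mM / 80000 = 0.0001000 mM = 0.100 μM

0.100 μM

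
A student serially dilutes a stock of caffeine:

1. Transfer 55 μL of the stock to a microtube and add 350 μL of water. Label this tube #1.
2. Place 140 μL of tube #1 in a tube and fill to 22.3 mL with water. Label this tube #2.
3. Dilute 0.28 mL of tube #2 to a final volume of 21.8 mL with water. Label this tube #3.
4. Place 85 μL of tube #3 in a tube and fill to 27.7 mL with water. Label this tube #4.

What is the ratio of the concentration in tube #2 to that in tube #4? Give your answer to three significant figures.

Step 1: 55 μL + 350 μL = 405 μL total → factor 405/55 = 7.3636
Step 2: 140 μL brought to 22.3 mL → factor 22300/140 = 159.29
Step 3: 0.28 mL brought to 21.8 mL → factor 21.8/0.28 = 77.857
Step 4: 85 μL brought to 27.7 mL → factor 27700/85 = 325.88
Dilution factor to tube #2 = 1172.9; to tube #4 = 2.976 × 10^7
[tube #2]/[tube #4] = (factor to tube #4)/(factor to tube #2) = 2.976 × 10^7/1172.9 = 2.54 × 10^4

2.54 × 10^4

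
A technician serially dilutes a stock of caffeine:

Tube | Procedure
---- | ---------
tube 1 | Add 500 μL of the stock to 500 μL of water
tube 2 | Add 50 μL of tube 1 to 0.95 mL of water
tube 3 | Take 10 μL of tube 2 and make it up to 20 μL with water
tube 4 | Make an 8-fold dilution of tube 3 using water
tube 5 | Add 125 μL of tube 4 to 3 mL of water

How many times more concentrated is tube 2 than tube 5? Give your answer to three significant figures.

Step 1: 500 μL + 500 μL = 1000 μL total → factor 1000/500 = 2
Step 2: 50 μL + 0.95 mL = 1000 μL total → factor 1000/50 = 20
Step 3: 10 μL brought to 20 μL → factor 20/10 = 2
Step 4: 8-fold → factor 8
Step 5: 125 μL + 3 mL = 3125 μL total → factor 3125/125 = 25
Dilution factor to tube 2 = 40; to tube 5 = 16000
[tube 2]/[tube 5] = (factor to tube 5)/(factor to tube 2) = 16000/40 = 400

400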